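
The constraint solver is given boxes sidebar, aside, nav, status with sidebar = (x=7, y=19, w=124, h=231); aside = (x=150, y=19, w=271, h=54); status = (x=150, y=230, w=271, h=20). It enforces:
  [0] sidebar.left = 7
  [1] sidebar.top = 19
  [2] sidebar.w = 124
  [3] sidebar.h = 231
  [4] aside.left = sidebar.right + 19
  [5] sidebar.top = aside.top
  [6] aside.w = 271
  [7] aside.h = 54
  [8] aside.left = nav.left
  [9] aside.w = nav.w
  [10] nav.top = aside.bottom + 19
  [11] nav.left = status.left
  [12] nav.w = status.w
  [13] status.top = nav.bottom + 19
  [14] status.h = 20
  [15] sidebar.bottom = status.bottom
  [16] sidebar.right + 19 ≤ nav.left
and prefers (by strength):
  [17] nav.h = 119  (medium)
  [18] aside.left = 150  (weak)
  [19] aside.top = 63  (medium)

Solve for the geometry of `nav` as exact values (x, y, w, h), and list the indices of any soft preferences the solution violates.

1. nav.x = 150  [aside.left = nav.left]
2. nav.w = 271  [aside.w = nav.w]
3. nav.y = 92  [nav.top = aside.bottom + 19]
4. nav.h = 119  [status.top = nav.bottom + 19]

nav = (x=150, y=92, w=271, h=119)
violated soft preferences: 19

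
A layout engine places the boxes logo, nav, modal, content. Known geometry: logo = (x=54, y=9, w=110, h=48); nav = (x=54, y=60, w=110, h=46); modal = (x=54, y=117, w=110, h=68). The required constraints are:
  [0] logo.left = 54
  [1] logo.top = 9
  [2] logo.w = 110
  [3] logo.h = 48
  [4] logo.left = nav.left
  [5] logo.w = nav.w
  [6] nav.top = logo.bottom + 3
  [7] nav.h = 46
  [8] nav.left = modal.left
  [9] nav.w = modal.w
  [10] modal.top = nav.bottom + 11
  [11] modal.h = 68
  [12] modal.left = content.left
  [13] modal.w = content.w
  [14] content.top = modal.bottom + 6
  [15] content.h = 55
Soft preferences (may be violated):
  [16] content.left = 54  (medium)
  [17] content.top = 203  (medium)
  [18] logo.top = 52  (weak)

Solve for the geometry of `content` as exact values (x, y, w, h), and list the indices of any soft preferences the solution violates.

1. content.x = 54  [modal.left = content.left]
2. content.w = 110  [modal.w = content.w]
3. content.y = 191  [content.top = modal.bottom + 6]
4. content.h = 55  [content.h = 55]

content = (x=54, y=191, w=110, h=55)
violated soft preferences: 17, 18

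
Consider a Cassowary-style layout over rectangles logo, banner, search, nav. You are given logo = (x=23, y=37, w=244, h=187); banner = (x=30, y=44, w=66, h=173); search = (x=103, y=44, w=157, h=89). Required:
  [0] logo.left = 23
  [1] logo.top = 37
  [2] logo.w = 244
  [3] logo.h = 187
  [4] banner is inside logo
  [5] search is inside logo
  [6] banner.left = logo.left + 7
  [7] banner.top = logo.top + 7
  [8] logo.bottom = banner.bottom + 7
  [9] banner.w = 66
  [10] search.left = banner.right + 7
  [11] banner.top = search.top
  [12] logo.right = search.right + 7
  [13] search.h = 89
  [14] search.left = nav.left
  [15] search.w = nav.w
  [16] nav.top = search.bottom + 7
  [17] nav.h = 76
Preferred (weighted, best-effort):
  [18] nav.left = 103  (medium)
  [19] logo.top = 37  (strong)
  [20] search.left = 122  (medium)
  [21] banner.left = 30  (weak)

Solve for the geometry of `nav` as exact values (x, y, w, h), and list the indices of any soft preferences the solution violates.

1. nav.x = 103  [search.left = nav.left]
2. nav.w = 157  [search.w = nav.w]
3. nav.y = 140  [nav.top = search.bottom + 7]
4. nav.h = 76  [nav.h = 76]

nav = (x=103, y=140, w=157, h=76)
violated soft preferences: 20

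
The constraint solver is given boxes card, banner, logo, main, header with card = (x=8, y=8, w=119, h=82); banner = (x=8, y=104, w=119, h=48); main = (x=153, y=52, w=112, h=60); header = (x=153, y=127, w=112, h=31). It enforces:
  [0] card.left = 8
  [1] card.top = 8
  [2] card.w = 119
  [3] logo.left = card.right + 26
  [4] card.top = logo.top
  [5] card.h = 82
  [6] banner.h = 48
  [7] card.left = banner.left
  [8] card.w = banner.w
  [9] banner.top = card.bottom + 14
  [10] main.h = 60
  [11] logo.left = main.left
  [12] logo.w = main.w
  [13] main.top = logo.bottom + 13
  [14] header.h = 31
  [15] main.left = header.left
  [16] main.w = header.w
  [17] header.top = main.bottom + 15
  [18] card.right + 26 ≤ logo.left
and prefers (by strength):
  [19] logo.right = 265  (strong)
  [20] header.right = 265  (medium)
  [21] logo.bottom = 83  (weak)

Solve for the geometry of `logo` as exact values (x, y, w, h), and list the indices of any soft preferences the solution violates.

1. logo.x = 153  [logo.left = card.right + 26]
2. logo.y = 8  [card.top = logo.top]
3. logo.w = 112  [logo.w = main.w]
4. logo.h = 31  [main.top = logo.bottom + 13]

logo = (x=153, y=8, w=112, h=31)
violated soft preferences: 21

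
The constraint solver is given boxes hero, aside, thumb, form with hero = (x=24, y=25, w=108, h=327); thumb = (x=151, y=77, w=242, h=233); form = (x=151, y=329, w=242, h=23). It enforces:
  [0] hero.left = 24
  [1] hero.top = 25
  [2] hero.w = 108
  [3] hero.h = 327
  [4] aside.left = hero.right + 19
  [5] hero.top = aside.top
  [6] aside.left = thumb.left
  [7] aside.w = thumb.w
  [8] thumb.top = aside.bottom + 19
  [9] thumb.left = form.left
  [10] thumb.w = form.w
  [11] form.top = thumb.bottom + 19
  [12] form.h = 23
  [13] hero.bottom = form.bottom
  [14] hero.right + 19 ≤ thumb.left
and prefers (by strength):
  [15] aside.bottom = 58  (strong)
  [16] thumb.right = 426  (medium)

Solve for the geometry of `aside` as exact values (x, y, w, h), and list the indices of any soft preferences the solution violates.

1. aside.x = 151  [aside.left = hero.right + 19]
2. aside.y = 25  [hero.top = aside.top]
3. aside.w = 242  [aside.w = thumb.w]
4. aside.h = 33  [thumb.top = aside.bottom + 19]

aside = (x=151, y=25, w=242, h=33)
violated soft preferences: 16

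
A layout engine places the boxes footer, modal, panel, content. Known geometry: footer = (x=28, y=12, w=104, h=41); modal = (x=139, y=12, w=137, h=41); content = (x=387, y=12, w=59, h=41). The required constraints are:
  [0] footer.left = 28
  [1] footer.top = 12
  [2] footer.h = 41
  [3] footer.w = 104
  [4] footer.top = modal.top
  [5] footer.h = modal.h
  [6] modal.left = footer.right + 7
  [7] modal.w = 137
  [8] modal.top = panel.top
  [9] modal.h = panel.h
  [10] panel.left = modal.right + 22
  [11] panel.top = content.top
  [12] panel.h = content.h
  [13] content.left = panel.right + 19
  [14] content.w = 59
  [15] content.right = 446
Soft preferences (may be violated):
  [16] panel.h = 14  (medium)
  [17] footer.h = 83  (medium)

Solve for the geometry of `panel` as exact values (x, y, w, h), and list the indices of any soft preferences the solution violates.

panel = (x=298, y=12, w=70, h=41)
violated soft preferences: 16, 17

1. panel.y = 12  [modal.top = panel.top]
2. panel.h = 41  [modal.h = panel.h]
3. panel.x = 298  [panel.left = modal.right + 22]
4. panel.w = 70  [content.left = panel.right + 19]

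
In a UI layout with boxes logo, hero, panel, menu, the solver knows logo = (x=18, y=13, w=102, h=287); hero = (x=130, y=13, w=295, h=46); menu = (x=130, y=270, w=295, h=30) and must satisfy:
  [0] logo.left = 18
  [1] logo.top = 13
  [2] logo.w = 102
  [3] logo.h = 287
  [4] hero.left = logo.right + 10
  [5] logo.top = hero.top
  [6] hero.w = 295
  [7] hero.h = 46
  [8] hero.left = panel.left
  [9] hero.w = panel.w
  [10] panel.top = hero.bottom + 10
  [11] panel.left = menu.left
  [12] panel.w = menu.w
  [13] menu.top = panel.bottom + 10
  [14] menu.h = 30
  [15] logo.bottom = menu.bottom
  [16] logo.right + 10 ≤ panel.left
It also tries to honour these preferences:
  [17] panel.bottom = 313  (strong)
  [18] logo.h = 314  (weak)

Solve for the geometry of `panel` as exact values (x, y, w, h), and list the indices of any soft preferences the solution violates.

1. panel.x = 130  [hero.left = panel.left]
2. panel.w = 295  [hero.w = panel.w]
3. panel.y = 69  [panel.top = hero.bottom + 10]
4. panel.h = 191  [menu.top = panel.bottom + 10]

panel = (x=130, y=69, w=295, h=191)
violated soft preferences: 17, 18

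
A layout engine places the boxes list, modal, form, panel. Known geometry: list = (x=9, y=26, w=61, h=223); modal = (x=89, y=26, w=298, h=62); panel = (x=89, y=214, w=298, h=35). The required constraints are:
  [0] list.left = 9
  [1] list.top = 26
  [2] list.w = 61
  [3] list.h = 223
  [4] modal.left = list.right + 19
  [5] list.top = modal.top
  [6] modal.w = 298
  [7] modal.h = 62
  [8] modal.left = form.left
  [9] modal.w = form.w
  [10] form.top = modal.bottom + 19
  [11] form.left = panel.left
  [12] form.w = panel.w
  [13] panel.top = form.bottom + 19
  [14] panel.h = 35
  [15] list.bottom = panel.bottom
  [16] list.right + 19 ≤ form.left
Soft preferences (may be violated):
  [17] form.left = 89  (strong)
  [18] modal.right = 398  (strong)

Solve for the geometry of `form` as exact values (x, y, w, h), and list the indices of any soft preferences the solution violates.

form = (x=89, y=107, w=298, h=88)
violated soft preferences: 18

1. form.x = 89  [modal.left = form.left]
2. form.w = 298  [modal.w = form.w]
3. form.y = 107  [form.top = modal.bottom + 19]
4. form.h = 88  [panel.top = form.bottom + 19]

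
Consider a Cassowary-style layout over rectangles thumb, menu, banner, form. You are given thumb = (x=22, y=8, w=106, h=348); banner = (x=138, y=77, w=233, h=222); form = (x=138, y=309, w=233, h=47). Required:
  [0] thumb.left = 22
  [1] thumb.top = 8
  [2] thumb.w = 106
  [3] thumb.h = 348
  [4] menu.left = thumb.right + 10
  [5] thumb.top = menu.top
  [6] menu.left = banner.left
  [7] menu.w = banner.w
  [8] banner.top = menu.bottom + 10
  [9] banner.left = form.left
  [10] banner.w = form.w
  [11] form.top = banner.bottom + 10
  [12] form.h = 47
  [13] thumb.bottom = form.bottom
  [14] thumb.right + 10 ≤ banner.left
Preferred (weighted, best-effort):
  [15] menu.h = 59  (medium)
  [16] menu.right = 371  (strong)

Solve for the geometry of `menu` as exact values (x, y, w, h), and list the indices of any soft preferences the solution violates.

menu = (x=138, y=8, w=233, h=59)
violated soft preferences: none

1. menu.x = 138  [menu.left = thumb.right + 10]
2. menu.y = 8  [thumb.top = menu.top]
3. menu.w = 233  [menu.w = banner.w]
4. menu.h = 59  [banner.top = menu.bottom + 10]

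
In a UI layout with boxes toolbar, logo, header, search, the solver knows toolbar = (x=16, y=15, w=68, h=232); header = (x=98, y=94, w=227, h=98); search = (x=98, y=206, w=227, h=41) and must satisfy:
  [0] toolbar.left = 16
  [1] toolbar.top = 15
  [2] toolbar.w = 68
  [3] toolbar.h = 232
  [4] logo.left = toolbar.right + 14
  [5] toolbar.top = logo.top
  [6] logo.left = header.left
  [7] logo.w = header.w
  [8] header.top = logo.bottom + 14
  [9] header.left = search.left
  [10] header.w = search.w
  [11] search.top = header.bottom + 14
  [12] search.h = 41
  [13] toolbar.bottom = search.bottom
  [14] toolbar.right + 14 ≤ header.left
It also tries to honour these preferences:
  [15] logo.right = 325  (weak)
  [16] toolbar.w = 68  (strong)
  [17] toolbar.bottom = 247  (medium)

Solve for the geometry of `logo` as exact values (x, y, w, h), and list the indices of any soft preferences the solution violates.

logo = (x=98, y=15, w=227, h=65)
violated soft preferences: none

1. logo.x = 98  [logo.left = toolbar.right + 14]
2. logo.y = 15  [toolbar.top = logo.top]
3. logo.w = 227  [logo.w = header.w]
4. logo.h = 65  [header.top = logo.bottom + 14]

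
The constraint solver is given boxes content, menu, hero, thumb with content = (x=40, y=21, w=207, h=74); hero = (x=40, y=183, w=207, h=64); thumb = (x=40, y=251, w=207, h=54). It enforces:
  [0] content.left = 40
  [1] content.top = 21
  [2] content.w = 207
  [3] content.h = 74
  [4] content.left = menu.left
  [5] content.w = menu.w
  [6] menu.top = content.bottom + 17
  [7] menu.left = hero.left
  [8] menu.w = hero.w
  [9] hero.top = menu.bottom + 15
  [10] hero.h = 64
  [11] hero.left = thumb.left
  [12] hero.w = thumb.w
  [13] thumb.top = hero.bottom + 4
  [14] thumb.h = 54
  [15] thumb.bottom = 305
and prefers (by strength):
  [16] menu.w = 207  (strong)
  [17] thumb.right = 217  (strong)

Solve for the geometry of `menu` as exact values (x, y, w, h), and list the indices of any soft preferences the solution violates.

1. menu.x = 40  [content.left = menu.left]
2. menu.w = 207  [content.w = menu.w]
3. menu.y = 112  [menu.top = content.bottom + 17]
4. menu.h = 56  [hero.top = menu.bottom + 15]

menu = (x=40, y=112, w=207, h=56)
violated soft preferences: 17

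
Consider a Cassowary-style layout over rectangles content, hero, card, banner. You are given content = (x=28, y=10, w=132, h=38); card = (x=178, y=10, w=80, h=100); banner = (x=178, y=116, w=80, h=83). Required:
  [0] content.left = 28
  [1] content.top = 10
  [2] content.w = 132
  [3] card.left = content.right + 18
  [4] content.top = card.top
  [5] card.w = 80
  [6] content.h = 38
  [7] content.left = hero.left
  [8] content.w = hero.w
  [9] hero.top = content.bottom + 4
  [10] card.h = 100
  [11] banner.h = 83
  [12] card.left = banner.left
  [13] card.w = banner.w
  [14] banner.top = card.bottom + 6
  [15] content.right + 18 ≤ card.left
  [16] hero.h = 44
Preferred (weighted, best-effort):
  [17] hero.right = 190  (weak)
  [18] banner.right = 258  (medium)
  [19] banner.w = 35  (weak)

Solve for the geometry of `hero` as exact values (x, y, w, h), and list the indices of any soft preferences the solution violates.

1. hero.x = 28  [content.left = hero.left]
2. hero.w = 132  [content.w = hero.w]
3. hero.y = 52  [hero.top = content.bottom + 4]
4. hero.h = 44  [hero.h = 44]

hero = (x=28, y=52, w=132, h=44)
violated soft preferences: 17, 19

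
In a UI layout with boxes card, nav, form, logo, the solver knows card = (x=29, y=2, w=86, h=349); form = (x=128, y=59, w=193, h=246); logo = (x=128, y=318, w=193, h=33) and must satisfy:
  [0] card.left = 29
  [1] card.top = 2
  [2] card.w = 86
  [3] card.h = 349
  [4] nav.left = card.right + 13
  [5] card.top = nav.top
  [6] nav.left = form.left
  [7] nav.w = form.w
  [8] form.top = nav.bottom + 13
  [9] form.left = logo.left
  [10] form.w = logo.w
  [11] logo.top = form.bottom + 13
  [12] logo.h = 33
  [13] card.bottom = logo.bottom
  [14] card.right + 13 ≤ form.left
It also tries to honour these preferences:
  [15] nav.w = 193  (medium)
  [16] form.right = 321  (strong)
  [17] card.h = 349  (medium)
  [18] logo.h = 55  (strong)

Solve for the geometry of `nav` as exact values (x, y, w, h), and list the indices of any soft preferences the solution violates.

1. nav.x = 128  [nav.left = card.right + 13]
2. nav.y = 2  [card.top = nav.top]
3. nav.w = 193  [nav.w = form.w]
4. nav.h = 44  [form.top = nav.bottom + 13]

nav = (x=128, y=2, w=193, h=44)
violated soft preferences: 18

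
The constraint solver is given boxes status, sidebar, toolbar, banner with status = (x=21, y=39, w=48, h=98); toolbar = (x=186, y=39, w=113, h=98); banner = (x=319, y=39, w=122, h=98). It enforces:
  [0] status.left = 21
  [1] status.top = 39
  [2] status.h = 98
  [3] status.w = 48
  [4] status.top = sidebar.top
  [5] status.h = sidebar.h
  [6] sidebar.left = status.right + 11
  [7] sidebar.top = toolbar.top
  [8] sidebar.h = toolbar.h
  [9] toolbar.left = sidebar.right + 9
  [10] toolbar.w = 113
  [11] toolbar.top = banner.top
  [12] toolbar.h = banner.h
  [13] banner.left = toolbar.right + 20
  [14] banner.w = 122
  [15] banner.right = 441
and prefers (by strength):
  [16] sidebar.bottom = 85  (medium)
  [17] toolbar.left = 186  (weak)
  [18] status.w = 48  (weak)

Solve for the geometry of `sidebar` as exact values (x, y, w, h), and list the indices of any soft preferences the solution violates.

sidebar = (x=80, y=39, w=97, h=98)
violated soft preferences: 16

1. sidebar.y = 39  [status.top = sidebar.top]
2. sidebar.h = 98  [status.h = sidebar.h]
3. sidebar.x = 80  [sidebar.left = status.right + 11]
4. sidebar.w = 97  [toolbar.left = sidebar.right + 9]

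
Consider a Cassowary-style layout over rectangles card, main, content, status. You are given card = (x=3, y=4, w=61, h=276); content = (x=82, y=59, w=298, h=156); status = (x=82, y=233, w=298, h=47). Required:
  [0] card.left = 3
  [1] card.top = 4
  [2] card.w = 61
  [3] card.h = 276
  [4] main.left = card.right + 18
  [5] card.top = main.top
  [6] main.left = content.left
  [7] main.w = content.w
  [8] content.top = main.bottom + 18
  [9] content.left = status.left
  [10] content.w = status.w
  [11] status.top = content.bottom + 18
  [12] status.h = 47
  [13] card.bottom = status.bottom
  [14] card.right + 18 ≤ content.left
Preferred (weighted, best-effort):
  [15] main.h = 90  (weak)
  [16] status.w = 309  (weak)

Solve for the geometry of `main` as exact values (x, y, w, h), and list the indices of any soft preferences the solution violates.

1. main.x = 82  [main.left = card.right + 18]
2. main.y = 4  [card.top = main.top]
3. main.w = 298  [main.w = content.w]
4. main.h = 37  [content.top = main.bottom + 18]

main = (x=82, y=4, w=298, h=37)
violated soft preferences: 15, 16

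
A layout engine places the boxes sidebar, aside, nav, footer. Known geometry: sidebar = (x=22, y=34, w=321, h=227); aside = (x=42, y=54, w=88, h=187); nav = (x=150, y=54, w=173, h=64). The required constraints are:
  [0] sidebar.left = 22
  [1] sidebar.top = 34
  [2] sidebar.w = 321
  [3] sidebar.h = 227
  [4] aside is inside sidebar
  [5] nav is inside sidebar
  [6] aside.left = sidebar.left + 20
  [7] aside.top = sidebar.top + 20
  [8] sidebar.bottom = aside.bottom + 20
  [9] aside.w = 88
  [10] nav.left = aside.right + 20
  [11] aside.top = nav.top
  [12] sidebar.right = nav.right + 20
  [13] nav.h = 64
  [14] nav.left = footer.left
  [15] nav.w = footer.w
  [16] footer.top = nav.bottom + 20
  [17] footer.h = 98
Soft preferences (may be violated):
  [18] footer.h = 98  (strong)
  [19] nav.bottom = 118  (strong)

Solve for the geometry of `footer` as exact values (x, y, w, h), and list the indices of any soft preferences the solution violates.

footer = (x=150, y=138, w=173, h=98)
violated soft preferences: none

1. footer.x = 150  [nav.left = footer.left]
2. footer.w = 173  [nav.w = footer.w]
3. footer.y = 138  [footer.top = nav.bottom + 20]
4. footer.h = 98  [footer.h = 98]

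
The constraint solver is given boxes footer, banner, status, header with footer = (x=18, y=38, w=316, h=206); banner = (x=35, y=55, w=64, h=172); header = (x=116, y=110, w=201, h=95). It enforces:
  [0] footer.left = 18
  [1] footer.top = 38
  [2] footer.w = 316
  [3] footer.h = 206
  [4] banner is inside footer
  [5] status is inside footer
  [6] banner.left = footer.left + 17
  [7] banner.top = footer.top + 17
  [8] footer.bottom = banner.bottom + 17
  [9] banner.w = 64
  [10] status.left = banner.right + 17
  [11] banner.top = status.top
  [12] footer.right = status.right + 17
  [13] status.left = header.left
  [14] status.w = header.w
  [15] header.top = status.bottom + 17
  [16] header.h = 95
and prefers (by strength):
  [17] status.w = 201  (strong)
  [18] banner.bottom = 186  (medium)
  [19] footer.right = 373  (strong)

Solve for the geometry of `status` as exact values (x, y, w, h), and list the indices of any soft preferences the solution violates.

status = (x=116, y=55, w=201, h=38)
violated soft preferences: 18, 19

1. status.x = 116  [status.left = banner.right + 17]
2. status.y = 55  [banner.top = status.top]
3. status.w = 201  [footer.right = status.right + 17]
4. status.h = 38  [header.top = status.bottom + 17]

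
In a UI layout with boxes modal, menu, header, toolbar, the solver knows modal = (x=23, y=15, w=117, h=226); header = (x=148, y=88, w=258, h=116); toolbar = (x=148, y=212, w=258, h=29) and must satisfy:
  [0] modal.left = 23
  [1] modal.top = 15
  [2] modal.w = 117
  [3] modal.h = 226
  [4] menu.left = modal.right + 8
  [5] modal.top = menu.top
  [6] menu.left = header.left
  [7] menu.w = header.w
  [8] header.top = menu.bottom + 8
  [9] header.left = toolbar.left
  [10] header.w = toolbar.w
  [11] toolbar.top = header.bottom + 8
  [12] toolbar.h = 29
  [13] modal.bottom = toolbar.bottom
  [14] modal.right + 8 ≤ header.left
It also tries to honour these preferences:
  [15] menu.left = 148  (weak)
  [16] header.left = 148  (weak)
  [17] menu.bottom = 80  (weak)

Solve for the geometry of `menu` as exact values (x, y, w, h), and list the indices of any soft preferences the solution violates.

menu = (x=148, y=15, w=258, h=65)
violated soft preferences: none

1. menu.x = 148  [menu.left = modal.right + 8]
2. menu.y = 15  [modal.top = menu.top]
3. menu.w = 258  [menu.w = header.w]
4. menu.h = 65  [header.top = menu.bottom + 8]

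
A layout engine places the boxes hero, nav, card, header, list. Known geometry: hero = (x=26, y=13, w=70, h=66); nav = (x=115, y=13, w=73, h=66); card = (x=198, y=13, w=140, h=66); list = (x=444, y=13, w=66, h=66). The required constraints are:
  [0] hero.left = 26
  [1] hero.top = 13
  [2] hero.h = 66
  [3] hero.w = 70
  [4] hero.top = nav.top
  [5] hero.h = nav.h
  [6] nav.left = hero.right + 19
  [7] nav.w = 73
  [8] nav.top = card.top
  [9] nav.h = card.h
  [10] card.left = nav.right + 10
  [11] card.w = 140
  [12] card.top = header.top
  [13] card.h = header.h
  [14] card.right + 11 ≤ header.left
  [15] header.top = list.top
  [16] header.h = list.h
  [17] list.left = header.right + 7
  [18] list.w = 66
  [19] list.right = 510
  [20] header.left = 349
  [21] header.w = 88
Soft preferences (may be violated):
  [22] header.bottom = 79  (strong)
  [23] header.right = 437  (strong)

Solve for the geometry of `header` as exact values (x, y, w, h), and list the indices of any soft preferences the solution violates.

1. header.y = 13  [card.top = header.top]
2. header.h = 66  [card.h = header.h]
3. header.x = 349  [header.left = 349]
4. header.w = 88  [header.w = 88]

header = (x=349, y=13, w=88, h=66)
violated soft preferences: none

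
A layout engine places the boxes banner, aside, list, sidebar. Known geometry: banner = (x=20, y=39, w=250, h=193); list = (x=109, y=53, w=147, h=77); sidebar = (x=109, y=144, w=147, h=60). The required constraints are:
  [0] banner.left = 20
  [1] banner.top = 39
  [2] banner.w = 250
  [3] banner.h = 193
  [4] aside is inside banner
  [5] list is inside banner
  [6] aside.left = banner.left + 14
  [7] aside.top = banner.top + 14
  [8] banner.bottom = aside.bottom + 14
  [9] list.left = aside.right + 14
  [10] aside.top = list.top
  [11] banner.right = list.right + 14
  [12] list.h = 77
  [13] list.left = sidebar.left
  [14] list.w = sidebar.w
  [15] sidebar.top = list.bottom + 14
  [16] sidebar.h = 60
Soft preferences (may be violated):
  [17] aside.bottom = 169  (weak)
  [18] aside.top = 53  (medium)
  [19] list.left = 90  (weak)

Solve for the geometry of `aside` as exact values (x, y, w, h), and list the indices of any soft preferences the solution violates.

aside = (x=34, y=53, w=61, h=165)
violated soft preferences: 17, 19

1. aside.x = 34  [aside.left = banner.left + 14]
2. aside.y = 53  [aside.top = banner.top + 14]
3. aside.h = 165  [banner.bottom = aside.bottom + 14]
4. aside.w = 61  [list.left = aside.right + 14]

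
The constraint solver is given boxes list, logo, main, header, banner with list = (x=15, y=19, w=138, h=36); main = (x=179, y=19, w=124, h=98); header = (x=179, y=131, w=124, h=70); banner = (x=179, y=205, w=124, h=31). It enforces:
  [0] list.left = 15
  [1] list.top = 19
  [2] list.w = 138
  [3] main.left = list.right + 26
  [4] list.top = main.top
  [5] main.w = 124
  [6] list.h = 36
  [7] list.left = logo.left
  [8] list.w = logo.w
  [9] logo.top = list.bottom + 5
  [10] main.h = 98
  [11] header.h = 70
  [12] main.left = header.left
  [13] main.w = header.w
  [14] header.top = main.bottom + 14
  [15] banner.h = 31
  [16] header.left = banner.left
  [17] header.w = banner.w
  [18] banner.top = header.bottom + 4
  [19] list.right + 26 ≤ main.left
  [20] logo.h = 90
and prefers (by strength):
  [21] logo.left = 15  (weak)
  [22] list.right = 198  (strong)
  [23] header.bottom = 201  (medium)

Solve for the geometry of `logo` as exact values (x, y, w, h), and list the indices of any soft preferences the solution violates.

1. logo.x = 15  [list.left = logo.left]
2. logo.w = 138  [list.w = logo.w]
3. logo.y = 60  [logo.top = list.bottom + 5]
4. logo.h = 90  [logo.h = 90]

logo = (x=15, y=60, w=138, h=90)
violated soft preferences: 22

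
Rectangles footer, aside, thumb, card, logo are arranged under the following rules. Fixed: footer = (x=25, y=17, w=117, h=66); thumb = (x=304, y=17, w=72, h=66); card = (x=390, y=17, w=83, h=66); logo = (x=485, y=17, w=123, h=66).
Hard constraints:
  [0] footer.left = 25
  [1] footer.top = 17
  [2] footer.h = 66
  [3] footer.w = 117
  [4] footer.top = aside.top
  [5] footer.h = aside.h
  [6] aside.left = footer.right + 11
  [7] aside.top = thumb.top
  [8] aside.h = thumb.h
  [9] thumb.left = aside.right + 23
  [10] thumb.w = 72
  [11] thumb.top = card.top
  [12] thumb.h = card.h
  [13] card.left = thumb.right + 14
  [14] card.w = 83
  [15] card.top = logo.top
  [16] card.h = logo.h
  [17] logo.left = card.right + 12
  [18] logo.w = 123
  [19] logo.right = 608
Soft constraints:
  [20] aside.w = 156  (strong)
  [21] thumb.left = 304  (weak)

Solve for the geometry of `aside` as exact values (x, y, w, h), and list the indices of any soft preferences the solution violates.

1. aside.y = 17  [footer.top = aside.top]
2. aside.h = 66  [footer.h = aside.h]
3. aside.x = 153  [aside.left = footer.right + 11]
4. aside.w = 128  [thumb.left = aside.right + 23]

aside = (x=153, y=17, w=128, h=66)
violated soft preferences: 20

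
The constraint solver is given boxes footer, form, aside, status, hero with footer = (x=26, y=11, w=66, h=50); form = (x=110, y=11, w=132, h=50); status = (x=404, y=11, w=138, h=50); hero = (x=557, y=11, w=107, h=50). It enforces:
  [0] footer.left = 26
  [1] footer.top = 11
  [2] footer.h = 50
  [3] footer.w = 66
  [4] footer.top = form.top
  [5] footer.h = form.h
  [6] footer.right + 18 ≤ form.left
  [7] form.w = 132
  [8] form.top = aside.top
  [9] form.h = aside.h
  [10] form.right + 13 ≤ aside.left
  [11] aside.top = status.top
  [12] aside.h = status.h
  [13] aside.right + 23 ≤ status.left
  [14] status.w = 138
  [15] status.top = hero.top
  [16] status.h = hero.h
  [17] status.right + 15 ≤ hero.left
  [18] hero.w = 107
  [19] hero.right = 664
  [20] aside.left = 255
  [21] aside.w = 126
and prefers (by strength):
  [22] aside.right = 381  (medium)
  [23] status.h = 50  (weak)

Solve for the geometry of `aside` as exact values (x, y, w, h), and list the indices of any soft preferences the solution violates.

1. aside.y = 11  [form.top = aside.top]
2. aside.h = 50  [form.h = aside.h]
3. aside.x = 255  [aside.left = 255]
4. aside.w = 126  [aside.w = 126]

aside = (x=255, y=11, w=126, h=50)
violated soft preferences: none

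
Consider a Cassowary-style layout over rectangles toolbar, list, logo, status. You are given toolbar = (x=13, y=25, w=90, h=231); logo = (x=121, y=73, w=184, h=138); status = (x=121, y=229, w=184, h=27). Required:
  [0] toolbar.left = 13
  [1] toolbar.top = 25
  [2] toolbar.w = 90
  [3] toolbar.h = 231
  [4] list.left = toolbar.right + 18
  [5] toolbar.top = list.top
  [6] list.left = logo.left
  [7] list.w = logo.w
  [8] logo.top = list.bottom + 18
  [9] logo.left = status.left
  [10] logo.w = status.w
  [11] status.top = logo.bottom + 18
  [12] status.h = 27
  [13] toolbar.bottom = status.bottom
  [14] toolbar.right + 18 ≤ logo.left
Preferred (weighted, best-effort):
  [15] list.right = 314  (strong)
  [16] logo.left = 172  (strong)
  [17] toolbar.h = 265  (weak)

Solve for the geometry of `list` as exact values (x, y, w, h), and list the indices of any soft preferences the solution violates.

list = (x=121, y=25, w=184, h=30)
violated soft preferences: 15, 16, 17

1. list.x = 121  [list.left = toolbar.right + 18]
2. list.y = 25  [toolbar.top = list.top]
3. list.w = 184  [list.w = logo.w]
4. list.h = 30  [logo.top = list.bottom + 18]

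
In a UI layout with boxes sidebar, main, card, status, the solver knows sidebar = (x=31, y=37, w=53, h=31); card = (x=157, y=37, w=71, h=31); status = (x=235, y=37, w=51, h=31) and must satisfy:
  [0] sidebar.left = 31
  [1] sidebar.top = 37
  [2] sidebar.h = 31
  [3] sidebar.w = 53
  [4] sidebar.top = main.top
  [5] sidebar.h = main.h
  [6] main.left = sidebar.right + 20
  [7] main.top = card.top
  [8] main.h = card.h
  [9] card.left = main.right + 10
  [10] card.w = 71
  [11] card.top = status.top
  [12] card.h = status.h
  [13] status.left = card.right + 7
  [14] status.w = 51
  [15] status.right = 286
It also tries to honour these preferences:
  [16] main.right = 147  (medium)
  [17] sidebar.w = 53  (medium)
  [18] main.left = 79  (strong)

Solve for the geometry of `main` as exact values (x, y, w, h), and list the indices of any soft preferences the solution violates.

1. main.y = 37  [sidebar.top = main.top]
2. main.h = 31  [sidebar.h = main.h]
3. main.x = 104  [main.left = sidebar.right + 20]
4. main.w = 43  [card.left = main.right + 10]

main = (x=104, y=37, w=43, h=31)
violated soft preferences: 18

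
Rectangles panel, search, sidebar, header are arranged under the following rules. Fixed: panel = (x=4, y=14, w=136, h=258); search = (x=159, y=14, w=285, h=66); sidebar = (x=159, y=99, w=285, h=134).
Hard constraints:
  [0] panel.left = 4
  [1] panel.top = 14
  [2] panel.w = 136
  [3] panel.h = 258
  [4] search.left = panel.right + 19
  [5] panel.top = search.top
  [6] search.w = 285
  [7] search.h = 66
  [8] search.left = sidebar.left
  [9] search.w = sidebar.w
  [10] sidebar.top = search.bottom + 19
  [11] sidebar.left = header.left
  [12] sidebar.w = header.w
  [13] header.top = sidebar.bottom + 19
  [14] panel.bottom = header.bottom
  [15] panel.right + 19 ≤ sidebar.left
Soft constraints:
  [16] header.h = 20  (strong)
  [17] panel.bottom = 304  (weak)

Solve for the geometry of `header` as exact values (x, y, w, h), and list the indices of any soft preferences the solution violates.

header = (x=159, y=252, w=285, h=20)
violated soft preferences: 17

1. header.x = 159  [sidebar.left = header.left]
2. header.w = 285  [sidebar.w = header.w]
3. header.y = 252  [header.top = sidebar.bottom + 19]
4. header.h = 20  [panel.bottom = header.bottom]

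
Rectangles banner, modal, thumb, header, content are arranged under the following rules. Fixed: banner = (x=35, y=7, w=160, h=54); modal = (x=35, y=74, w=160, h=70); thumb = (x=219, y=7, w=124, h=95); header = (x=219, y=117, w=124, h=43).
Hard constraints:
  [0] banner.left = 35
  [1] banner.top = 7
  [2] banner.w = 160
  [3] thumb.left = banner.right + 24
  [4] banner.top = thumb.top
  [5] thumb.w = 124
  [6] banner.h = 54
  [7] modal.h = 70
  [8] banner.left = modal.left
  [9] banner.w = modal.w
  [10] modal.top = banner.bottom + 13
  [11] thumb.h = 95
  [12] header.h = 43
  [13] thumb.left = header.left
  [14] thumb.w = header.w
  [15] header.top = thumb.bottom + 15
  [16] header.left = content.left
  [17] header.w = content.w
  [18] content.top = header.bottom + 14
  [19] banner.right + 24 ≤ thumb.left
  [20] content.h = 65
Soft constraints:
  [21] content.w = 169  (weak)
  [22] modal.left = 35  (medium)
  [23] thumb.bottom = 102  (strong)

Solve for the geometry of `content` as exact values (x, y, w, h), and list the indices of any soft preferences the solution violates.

content = (x=219, y=174, w=124, h=65)
violated soft preferences: 21

1. content.x = 219  [header.left = content.left]
2. content.w = 124  [header.w = content.w]
3. content.y = 174  [content.top = header.bottom + 14]
4. content.h = 65  [content.h = 65]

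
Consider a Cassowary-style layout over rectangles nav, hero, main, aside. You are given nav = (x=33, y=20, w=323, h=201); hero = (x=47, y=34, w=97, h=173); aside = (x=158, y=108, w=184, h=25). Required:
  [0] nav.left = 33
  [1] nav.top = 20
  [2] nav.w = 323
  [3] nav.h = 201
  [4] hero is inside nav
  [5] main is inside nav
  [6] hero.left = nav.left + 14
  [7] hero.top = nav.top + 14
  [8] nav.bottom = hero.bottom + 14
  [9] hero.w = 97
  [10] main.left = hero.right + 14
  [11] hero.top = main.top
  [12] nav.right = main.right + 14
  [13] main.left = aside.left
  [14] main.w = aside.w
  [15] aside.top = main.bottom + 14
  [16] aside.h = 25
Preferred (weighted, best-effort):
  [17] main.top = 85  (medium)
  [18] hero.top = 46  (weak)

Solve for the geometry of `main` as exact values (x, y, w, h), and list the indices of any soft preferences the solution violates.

main = (x=158, y=34, w=184, h=60)
violated soft preferences: 17, 18

1. main.x = 158  [main.left = hero.right + 14]
2. main.y = 34  [hero.top = main.top]
3. main.w = 184  [nav.right = main.right + 14]
4. main.h = 60  [aside.top = main.bottom + 14]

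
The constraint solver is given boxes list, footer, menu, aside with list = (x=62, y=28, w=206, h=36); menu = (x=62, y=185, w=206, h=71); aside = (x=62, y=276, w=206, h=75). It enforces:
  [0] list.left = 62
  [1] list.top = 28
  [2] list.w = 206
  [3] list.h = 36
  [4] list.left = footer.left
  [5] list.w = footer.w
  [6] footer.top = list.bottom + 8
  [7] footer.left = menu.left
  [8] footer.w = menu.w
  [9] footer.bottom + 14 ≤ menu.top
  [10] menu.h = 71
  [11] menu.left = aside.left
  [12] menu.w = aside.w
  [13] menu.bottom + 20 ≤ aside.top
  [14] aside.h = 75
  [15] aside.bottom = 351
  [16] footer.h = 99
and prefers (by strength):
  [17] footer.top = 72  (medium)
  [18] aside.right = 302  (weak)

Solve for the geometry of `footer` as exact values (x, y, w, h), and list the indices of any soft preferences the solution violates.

1. footer.x = 62  [list.left = footer.left]
2. footer.w = 206  [list.w = footer.w]
3. footer.y = 72  [footer.top = list.bottom + 8]
4. footer.h = 99  [footer.h = 99]

footer = (x=62, y=72, w=206, h=99)
violated soft preferences: 18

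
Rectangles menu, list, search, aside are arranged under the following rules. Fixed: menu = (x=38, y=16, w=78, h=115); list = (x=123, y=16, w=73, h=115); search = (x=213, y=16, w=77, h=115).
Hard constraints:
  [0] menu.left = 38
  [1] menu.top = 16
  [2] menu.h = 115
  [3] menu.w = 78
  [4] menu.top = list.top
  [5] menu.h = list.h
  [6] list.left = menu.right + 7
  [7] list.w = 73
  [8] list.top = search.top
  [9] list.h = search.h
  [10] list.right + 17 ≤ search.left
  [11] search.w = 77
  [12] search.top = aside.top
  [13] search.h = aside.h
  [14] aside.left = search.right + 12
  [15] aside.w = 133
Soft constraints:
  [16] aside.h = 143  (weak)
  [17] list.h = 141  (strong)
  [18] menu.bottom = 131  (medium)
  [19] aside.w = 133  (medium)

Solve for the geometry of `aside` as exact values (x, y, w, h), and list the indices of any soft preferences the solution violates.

1. aside.y = 16  [search.top = aside.top]
2. aside.h = 115  [search.h = aside.h]
3. aside.x = 302  [aside.left = search.right + 12]
4. aside.w = 133  [aside.w = 133]

aside = (x=302, y=16, w=133, h=115)
violated soft preferences: 16, 17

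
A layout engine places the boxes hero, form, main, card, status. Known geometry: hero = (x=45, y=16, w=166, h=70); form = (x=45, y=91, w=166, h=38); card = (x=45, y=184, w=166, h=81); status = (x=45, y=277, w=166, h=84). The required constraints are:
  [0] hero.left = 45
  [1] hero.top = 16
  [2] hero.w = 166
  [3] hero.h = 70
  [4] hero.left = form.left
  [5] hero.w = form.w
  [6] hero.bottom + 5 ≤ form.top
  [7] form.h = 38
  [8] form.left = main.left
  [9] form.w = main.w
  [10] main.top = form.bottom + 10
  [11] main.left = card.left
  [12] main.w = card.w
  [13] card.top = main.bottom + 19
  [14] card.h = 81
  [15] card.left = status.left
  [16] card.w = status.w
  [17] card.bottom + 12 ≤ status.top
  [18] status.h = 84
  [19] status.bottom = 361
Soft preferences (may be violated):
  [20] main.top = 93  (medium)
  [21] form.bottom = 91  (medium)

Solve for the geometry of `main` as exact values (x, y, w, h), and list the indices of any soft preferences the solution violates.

1. main.x = 45  [form.left = main.left]
2. main.w = 166  [form.w = main.w]
3. main.y = 139  [main.top = form.bottom + 10]
4. main.h = 26  [card.top = main.bottom + 19]

main = (x=45, y=139, w=166, h=26)
violated soft preferences: 20, 21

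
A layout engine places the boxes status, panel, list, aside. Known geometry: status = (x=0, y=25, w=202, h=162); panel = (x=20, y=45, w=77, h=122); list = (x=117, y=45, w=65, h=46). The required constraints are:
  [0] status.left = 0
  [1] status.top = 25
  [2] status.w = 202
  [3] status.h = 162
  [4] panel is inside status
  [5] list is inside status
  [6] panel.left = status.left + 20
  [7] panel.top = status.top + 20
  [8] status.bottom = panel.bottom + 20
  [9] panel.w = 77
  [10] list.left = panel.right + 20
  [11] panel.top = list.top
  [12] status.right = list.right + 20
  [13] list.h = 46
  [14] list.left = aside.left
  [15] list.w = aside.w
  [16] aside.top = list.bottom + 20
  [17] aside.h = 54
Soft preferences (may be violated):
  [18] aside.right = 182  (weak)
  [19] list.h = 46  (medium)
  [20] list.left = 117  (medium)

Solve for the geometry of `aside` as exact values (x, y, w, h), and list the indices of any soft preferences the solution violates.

1. aside.x = 117  [list.left = aside.left]
2. aside.w = 65  [list.w = aside.w]
3. aside.y = 111  [aside.top = list.bottom + 20]
4. aside.h = 54  [aside.h = 54]

aside = (x=117, y=111, w=65, h=54)
violated soft preferences: none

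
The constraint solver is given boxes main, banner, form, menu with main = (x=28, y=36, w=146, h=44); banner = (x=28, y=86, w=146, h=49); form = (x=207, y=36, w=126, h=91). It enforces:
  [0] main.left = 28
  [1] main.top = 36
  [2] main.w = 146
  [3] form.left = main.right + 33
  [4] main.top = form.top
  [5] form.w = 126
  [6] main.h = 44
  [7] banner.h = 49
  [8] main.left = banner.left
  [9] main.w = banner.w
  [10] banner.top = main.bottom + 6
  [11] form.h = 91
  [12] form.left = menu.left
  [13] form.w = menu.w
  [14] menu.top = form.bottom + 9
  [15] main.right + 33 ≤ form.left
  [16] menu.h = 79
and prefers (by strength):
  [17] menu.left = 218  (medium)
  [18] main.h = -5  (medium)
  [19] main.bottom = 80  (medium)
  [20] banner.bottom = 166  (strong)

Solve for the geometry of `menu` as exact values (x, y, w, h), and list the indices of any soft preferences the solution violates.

1. menu.x = 207  [form.left = menu.left]
2. menu.w = 126  [form.w = menu.w]
3. menu.y = 136  [menu.top = form.bottom + 9]
4. menu.h = 79  [menu.h = 79]

menu = (x=207, y=136, w=126, h=79)
violated soft preferences: 17, 18, 20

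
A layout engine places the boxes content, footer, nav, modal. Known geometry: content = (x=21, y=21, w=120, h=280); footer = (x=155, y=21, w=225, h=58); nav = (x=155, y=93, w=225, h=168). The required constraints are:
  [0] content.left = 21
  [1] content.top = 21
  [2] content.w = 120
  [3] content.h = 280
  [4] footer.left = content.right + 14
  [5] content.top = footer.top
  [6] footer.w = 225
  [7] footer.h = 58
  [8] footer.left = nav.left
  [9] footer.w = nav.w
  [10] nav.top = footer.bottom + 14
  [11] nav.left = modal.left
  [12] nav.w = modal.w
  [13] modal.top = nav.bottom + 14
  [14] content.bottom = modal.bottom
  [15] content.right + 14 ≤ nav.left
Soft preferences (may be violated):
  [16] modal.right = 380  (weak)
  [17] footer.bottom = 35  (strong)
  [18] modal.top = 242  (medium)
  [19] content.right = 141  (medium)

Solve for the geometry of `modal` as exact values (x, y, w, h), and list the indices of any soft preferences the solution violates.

modal = (x=155, y=275, w=225, h=26)
violated soft preferences: 17, 18

1. modal.x = 155  [nav.left = modal.left]
2. modal.w = 225  [nav.w = modal.w]
3. modal.y = 275  [modal.top = nav.bottom + 14]
4. modal.h = 26  [content.bottom = modal.bottom]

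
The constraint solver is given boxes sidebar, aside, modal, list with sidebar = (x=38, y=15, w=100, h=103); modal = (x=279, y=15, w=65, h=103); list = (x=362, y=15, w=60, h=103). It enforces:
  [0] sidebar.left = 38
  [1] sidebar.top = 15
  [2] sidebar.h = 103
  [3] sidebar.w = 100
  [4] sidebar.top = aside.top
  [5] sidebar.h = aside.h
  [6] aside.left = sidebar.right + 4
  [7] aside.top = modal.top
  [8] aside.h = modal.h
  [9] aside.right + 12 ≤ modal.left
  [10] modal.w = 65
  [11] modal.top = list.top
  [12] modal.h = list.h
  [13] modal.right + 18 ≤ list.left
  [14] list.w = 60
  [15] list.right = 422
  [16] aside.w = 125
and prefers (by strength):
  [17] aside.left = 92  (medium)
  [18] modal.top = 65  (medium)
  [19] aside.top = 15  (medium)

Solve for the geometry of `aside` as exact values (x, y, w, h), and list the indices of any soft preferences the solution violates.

aside = (x=142, y=15, w=125, h=103)
violated soft preferences: 17, 18

1. aside.y = 15  [sidebar.top = aside.top]
2. aside.h = 103  [sidebar.h = aside.h]
3. aside.x = 142  [aside.left = sidebar.right + 4]
4. aside.w = 125  [aside.w = 125]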